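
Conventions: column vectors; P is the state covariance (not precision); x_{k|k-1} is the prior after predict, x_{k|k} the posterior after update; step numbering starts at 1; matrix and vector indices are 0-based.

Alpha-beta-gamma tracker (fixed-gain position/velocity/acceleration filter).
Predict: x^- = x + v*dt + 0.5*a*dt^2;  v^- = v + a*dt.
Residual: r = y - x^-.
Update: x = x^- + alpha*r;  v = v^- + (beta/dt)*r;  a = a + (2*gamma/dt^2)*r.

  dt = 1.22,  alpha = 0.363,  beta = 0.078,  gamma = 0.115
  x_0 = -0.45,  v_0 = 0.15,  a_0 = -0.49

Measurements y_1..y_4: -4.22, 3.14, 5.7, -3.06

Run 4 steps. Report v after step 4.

v_post = 0.4439

step 1: x_pred=-0.6317  r=-3.5883  x^+=-1.9342  v^+=-0.6772  a^+=-1.0445
step 2: x_pred=-3.5378  r=6.6778  x^+=-1.1137  v^+=-1.5246  a^+=-0.0126
step 3: x_pred=-2.9831  r=8.6831  x^+=0.1689  v^+=-0.9848  a^+=1.3292
step 4: x_pred=-0.0434  r=-3.0166  x^+=-1.1384  v^+=0.4439  a^+=0.8630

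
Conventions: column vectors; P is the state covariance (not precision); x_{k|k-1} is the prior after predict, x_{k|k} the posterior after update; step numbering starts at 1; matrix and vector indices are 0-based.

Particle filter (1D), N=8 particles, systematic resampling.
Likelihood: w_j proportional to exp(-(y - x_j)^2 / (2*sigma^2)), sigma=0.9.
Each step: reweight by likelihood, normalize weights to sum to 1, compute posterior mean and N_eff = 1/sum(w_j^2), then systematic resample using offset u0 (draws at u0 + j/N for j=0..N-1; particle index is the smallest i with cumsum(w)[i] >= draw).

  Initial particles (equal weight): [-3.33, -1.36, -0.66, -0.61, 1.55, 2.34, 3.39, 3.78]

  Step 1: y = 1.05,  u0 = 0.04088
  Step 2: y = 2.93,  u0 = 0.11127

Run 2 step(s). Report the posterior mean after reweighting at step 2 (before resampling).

post_mean = 1.9968

step 1: w=[0.0000, 0.0170, 0.1007, 0.1117, 0.5245, 0.2191, 0.0208, 0.0061]  mean=1.2620  Neff=2.8858  idx=[2, 3, 4, 4, 4, 4, 5, 5]
step 2: w=[0.0001, 0.0002, 0.1083, 0.1083, 0.1083, 0.1083, 0.2832, 0.2832]  mean=1.9968  Neff=4.8234  idx=[3, 4, 5, 6, 6, 7, 7, 7]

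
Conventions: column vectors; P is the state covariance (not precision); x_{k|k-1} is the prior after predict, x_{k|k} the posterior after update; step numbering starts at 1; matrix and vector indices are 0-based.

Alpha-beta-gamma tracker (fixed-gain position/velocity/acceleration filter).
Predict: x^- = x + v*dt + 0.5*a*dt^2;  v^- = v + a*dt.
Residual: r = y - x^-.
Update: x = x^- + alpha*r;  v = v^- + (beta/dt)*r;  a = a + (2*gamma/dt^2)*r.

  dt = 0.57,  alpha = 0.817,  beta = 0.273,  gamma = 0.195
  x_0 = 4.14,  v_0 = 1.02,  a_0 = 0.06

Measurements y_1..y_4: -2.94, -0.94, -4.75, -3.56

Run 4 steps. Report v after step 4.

step 1: x_pred=4.7311  r=-7.6711  x^+=-1.5362  v^+=-2.6199  a^+=-9.1482
step 2: x_pred=-4.5156  r=3.5756  x^+=-1.5943  v^+=-6.1218  a^+=-4.8561
step 3: x_pred=-5.8727  r=1.1227  x^+=-4.9554  v^+=-8.3521  a^+=-3.5085
step 4: x_pred=-10.2861  r=6.7261  x^+=-4.7909  v^+=-7.1305  a^+=4.5653

v_post = -7.1305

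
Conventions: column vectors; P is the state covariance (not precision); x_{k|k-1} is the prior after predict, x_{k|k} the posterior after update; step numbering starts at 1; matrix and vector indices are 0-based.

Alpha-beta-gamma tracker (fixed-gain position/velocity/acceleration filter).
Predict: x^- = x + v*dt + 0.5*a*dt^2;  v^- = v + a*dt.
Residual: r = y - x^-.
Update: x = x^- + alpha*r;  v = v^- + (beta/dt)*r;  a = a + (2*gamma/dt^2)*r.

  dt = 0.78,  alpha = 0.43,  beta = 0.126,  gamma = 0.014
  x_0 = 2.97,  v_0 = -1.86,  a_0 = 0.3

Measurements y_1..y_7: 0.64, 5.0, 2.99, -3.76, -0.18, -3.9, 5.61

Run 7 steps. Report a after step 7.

step 1: x_pred=1.6105  r=-0.9705  x^+=1.1932  v^+=-1.7828  a^+=0.2553
step 2: x_pred=-0.1197  r=5.1197  x^+=2.0818  v^+=-0.7566  a^+=0.4910
step 3: x_pred=1.6410  r=1.3490  x^+=2.2211  v^+=-0.1557  a^+=0.5530
step 4: x_pred=2.2678  r=-6.0278  x^+=-0.3241  v^+=-0.6981  a^+=0.2756
step 5: x_pred=-0.7848  r=0.6048  x^+=-0.5247  v^+=-0.3854  a^+=0.3035
step 6: x_pred=-0.7330  r=-3.1670  x^+=-2.0948  v^+=-0.6603  a^+=0.1577
step 7: x_pred=-2.5618  r=8.1718  x^+=0.9520  v^+=0.7828  a^+=0.5338

a_post = 0.5338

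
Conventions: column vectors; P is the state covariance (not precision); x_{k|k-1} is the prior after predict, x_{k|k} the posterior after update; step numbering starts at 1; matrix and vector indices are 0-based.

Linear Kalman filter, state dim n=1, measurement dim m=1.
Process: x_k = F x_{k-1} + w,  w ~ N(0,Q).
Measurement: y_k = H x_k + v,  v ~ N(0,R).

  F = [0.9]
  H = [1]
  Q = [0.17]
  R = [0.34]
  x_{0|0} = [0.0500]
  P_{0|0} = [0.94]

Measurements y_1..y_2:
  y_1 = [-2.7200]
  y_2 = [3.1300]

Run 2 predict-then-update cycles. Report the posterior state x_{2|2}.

step 1: x^-=[0.0450]  P^-=[0.9314]  S=[1.2714]  K=[0.7326]  nu=[-2.7650]  x^+=[-1.9806]  P^+=[0.2491]
step 2: x^-=[-1.7825]  P^-=[0.3718]  S=[0.7118]  K=[0.5223]  nu=[4.9125]  x^+=[0.7833]  P^+=[0.1776]

x_post = [0.7833]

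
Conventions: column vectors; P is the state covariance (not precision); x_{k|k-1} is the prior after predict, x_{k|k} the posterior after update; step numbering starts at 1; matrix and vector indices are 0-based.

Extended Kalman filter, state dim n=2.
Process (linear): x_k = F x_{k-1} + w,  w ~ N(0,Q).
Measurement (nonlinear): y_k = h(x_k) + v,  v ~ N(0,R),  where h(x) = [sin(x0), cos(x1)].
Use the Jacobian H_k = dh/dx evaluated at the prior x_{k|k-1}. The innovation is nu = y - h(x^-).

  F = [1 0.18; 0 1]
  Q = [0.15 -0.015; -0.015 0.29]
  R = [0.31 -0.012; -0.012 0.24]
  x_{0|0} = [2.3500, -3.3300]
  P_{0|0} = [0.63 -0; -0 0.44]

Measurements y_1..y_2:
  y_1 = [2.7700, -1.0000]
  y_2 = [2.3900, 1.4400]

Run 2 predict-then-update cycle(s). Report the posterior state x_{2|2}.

x_post = [1.9262, -5.1523]

step 1: x^-=[1.7506, -3.3300]  P^-=[0.7943 0.0642; 0.0642 0.7300]  H_jac=[-0.1788 0.0000; 0.0000 -0.1873]  S=[0.3354 -0.0098; -0.0098 0.2656]  K=[-0.4253 -0.0610; -0.0494 -0.5166]  nu=[1.7861, -0.0177]  x^+=[0.9921, -3.4091]  P^+=[0.7331 0.0510; 0.0510 0.6588]
step 2: x^-=[0.3784, -3.4091]  P^-=[0.9228 0.1546; 0.1546 0.9488]  H_jac=[0.9292 0.0000; 0.0000 -0.2643]  S=[1.1068 -0.0500; -0.0500 0.3063]  K=[0.7744 -0.0071; 0.0935 -0.8036]  nu=[2.0205, 2.4044]  x^+=[1.9262, -5.1523]  P^+=[0.2584 0.0416; 0.0416 0.7339]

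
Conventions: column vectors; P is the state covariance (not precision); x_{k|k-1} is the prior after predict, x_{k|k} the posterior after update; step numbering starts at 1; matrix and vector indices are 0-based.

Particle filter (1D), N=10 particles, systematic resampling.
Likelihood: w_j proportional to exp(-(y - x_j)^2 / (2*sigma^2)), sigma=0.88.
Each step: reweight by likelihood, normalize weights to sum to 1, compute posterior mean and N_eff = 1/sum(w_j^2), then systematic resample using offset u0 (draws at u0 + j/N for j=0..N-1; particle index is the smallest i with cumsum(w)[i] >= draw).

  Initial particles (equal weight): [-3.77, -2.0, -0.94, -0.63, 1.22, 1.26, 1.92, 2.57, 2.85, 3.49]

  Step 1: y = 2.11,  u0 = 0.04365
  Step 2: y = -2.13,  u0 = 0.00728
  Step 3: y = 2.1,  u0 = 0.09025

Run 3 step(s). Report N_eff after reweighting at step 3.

step 1: w=[0.0000, 0.0000, 0.0006, 0.0019, 0.1469, 0.1537, 0.2394, 0.2137, 0.1721, 0.0717]  mean=2.1205  Neff=5.4661  idx=[4, 4, 5, 6, 6, 7, 7, 7, 8, 9]
step 2: w=[0.3432, 0.3432, 0.2884, 0.0121, 0.0121, 0.0003, 0.0003, 0.0003, 0.0001, 0.0000]  mean=1.2498  Neff=3.1343  idx=[0, 0, 0, 0, 1, 1, 1, 2, 2, 2]
step 3: w=[0.0987, 0.0987, 0.0987, 0.0987, 0.0987, 0.0987, 0.0987, 0.1031, 0.1031, 0.1031]  mean=1.2324  Neff=9.9958  idx=[0, 1, 2, 3, 4, 5, 6, 7, 8, 9]

N_eff = 9.9958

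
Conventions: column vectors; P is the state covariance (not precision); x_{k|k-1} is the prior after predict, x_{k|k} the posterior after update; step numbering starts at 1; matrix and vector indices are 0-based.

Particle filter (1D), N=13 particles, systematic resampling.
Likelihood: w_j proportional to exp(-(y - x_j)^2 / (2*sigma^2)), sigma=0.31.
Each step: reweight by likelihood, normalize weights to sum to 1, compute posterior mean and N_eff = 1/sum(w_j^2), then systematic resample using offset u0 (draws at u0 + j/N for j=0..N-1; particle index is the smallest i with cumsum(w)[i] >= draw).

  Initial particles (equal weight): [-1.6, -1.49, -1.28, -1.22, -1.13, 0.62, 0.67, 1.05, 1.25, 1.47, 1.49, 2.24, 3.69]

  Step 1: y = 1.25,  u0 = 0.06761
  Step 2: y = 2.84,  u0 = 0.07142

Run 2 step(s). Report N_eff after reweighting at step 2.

step 1: w=[0.0000, 0.0000, 0.0000, 0.0000, 0.0000, 0.0349, 0.0478, 0.2233, 0.2749, 0.2137, 0.2037, 0.0017, 0.0000]  mean=1.2533  Neff=4.6267  idx=[6, 7, 7, 7, 8, 8, 8, 9, 9, 9, 10, 10, 10]
step 2: w=[0.0000, 0.0001, 0.0001, 0.0001, 0.0048, 0.0048, 0.0048, 0.1411, 0.1411, 0.1411, 0.1873, 0.1873, 0.1873]  mean=1.4779  Neff=6.0584  idx=[7, 7, 8, 9, 9, 10, 10, 10, 11, 11, 12, 12, 12]

N_eff = 6.0584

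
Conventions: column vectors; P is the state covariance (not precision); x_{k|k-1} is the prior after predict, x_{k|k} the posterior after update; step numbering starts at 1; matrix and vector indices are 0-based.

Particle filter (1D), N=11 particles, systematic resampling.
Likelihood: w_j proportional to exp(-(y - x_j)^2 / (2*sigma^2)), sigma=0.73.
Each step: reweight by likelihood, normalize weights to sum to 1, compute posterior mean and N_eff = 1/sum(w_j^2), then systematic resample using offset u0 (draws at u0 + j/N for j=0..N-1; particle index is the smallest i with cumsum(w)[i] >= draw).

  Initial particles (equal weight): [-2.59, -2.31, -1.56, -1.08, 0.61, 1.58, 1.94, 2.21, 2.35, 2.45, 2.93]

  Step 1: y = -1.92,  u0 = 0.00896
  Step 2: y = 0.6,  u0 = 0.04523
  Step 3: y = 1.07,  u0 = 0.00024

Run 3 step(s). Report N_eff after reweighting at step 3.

N_eff = 9.4423

step 1: w=[0.2242, 0.2962, 0.3025, 0.1762, 0.0008, 0.0000, 0.0000, 0.0000, 0.0000, 0.0000, 0.0000]  mean=-1.9267  Neff=3.8376  idx=[0, 0, 0, 1, 1, 1, 2, 2, 2, 3, 3]
step 2: w=[0.0004, 0.0004, 0.0004, 0.0020, 0.0020, 0.0020, 0.0696, 0.0696, 0.0696, 0.3921, 0.3921]  mean=-1.1892  Neff=3.1051  idx=[6, 7, 9, 9, 9, 9, 9, 10, 10, 10, 10]
step 3: w=[0.0126, 0.0126, 0.1083, 0.1083, 0.1083, 0.1083, 0.1083, 0.1083, 0.1083, 0.1083, 0.1083]  mean=-1.0921  Neff=9.4423  idx=[0, 2, 3, 4, 5, 5, 6, 7, 8, 9, 10]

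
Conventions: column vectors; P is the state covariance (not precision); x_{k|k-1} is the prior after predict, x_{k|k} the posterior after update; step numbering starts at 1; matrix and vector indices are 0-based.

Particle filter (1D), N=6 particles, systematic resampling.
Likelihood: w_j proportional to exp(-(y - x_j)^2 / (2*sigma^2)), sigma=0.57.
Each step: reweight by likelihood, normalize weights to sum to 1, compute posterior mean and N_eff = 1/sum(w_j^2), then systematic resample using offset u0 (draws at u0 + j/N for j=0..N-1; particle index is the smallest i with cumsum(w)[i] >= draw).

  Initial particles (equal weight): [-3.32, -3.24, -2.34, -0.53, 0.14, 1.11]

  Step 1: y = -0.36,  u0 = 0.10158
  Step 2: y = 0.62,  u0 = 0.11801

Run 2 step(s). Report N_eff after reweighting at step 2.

N_eff = 4.0800

step 1: w=[0.0000, 0.0000, 0.0014, 0.5709, 0.4062, 0.0215]  mean=-0.2252  Neff=2.0351  idx=[3, 3, 3, 4, 4, 4]
step 2: w=[0.0523, 0.0523, 0.0523, 0.2810, 0.2810, 0.2810]  mean=0.0348  Neff=4.0800  idx=[2, 3, 4, 4, 5, 5]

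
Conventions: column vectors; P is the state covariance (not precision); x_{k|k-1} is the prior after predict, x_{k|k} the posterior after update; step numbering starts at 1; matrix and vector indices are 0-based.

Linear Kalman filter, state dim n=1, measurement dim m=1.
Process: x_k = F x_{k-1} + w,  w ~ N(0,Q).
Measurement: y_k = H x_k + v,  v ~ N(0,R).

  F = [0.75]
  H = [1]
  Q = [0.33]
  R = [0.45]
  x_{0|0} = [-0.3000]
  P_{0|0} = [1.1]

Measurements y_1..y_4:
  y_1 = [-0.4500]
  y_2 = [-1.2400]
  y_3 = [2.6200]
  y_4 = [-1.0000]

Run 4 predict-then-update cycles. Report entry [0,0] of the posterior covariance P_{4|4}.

step 1: x^-=[-0.2250]  P^-=[0.9487]  S=[1.3987]  K=[0.6783]  nu=[-0.2250]  x^+=[-0.3776]  P^+=[0.3052]
step 2: x^-=[-0.2832]  P^-=[0.5017]  S=[0.9517]  K=[0.5272]  nu=[-0.9568]  x^+=[-0.7876]  P^+=[0.2372]
step 3: x^-=[-0.5907]  P^-=[0.4634]  S=[0.9134]  K=[0.5074]  nu=[3.2107]  x^+=[1.0383]  P^+=[0.2283]
step 4: x^-=[0.7787]  P^-=[0.4584]  S=[0.9084]  K=[0.5046]  nu=[-1.7787]  x^+=[-0.1189]  P^+=[0.2271]

P_post[0,0] = 0.2271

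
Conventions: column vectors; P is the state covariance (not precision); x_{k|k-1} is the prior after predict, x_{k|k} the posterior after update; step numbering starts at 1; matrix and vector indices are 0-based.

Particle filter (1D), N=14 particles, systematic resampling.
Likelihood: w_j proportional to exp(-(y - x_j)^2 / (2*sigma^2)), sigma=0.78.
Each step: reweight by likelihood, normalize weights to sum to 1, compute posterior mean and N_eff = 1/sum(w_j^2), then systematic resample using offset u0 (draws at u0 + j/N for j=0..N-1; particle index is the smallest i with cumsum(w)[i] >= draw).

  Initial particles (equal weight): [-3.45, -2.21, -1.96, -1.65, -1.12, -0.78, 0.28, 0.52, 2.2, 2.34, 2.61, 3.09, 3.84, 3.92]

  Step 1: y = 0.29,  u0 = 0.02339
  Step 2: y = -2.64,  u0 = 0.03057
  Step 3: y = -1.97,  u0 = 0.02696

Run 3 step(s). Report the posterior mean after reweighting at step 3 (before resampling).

post_mean = -1.5153

step 1: w=[0.0000, 0.0022, 0.0058, 0.0168, 0.0722, 0.1443, 0.3697, 0.3540, 0.0184, 0.0117, 0.0044, 0.0006, 0.0000, 0.0000]  mean=0.1318  Neff=3.4625  idx=[3, 4, 5, 5, 6, 6, 6, 6, 6, 7, 7, 7, 7, 7]
step 2: w=[0.6215, 0.2083, 0.0810, 0.0810, 0.0013, 0.0013, 0.0013, 0.0013, 0.0013, 0.0004, 0.0004, 0.0004, 0.0004, 0.0004]  mean=-1.3824  Neff=2.2583  idx=[0, 0, 0, 0, 0, 0, 0, 0, 0, 1, 1, 1, 2, 3]
step 3: w=[0.0871, 0.0871, 0.0871, 0.0871, 0.0871, 0.0871, 0.0871, 0.0871, 0.0871, 0.0523, 0.0523, 0.0523, 0.0296, 0.0296]  mean=-1.5153  Neff=12.7821  idx=[0, 1, 1, 2, 3, 4, 5, 6, 6, 7, 8, 9, 10, 12]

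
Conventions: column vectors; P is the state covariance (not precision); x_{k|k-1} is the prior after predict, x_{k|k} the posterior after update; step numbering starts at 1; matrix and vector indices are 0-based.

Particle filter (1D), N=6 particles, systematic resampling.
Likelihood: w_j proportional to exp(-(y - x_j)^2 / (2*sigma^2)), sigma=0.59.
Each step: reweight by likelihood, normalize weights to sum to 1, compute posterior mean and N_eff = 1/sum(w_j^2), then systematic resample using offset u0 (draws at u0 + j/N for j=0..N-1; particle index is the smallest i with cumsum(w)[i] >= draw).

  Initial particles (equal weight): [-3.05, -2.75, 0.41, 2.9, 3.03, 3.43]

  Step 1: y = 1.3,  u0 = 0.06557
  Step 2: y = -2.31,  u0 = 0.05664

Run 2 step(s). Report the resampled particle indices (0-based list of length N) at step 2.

resampled_idx = [0, 1, 1, 2, 3, 4]

step 1: w=[0.0000, 0.0000, 0.8882, 0.0701, 0.0376, 0.0041]  mean=0.6955  Neff=1.2575  idx=[2, 2, 2, 2, 2, 3]
step 2: w=[0.2000, 0.2000, 0.2000, 0.2000, 0.2000, 0.0000]  mean=0.4100  Neff=5.0000  idx=[0, 1, 1, 2, 3, 4]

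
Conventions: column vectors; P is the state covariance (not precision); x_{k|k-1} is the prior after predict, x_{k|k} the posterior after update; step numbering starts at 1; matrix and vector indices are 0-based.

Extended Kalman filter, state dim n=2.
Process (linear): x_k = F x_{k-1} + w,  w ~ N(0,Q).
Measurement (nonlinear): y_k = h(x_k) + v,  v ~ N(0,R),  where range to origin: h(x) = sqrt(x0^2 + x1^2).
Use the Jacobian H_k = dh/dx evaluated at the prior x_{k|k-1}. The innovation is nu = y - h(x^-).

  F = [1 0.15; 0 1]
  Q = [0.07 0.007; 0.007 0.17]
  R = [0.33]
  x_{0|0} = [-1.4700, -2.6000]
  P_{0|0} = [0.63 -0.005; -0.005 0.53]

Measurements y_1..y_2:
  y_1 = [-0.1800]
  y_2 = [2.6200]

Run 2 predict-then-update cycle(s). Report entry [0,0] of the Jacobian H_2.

step 1: x^-=[-1.8600, -2.6000]  P^-=[0.7104 0.0815; 0.0815 0.7000]  H_jac=[-0.5818 -0.8133]  S=[1.1107]  K=[-0.4318; -0.5553]  nu=[-3.3768]  x^+=[-0.4017, -0.7249]  P^+=[0.5033 -0.1848; -0.1848 0.3575]
step 2: x^-=[-0.5105, -0.7249]  P^-=[0.5259 -0.1242; -0.1242 0.5275]  H_jac=[-0.5758 -0.8176]  S=[0.7401]  K=[-0.2719; -0.4862]  nu=[1.7334]  x^+=[-0.9819, -1.5677]  P^+=[0.4712 -0.2220; -0.2220 0.3526]

H_jac[0,0] = -0.5758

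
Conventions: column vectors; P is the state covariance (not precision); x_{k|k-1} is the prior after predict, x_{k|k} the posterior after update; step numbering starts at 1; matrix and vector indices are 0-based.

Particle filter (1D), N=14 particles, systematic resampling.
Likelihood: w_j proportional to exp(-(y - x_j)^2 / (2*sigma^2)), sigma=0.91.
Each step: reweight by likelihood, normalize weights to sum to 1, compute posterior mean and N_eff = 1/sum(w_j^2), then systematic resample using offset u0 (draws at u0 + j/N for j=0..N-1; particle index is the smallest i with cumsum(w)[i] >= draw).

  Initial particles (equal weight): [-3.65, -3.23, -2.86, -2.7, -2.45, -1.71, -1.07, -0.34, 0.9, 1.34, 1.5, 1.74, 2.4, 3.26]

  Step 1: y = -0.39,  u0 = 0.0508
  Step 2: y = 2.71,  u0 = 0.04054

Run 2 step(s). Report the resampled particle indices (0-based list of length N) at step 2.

step 1: w=[0.0005, 0.0026, 0.0084, 0.0134, 0.0259, 0.1174, 0.2542, 0.3356, 0.1230, 0.0552, 0.0389, 0.0217, 0.0031, 0.0001]  mean=-0.4325  Neff=4.7147  idx=[4, 5, 6, 6, 6, 6, 7, 7, 7, 7, 8, 8, 9, 11]
step 2: w=[0.0000, 0.0000, 0.0002, 0.0002, 0.0002, 0.0002, 0.0031, 0.0031, 0.0031, 0.0031, 0.1172, 0.1172, 0.2727, 0.4800]  mean=1.4067  Neff=3.0098  idx=[10, 10, 11, 12, 12, 12, 12, 13, 13, 13, 13, 13, 13, 13]

resampled_idx = [10, 10, 11, 12, 12, 12, 12, 13, 13, 13, 13, 13, 13, 13]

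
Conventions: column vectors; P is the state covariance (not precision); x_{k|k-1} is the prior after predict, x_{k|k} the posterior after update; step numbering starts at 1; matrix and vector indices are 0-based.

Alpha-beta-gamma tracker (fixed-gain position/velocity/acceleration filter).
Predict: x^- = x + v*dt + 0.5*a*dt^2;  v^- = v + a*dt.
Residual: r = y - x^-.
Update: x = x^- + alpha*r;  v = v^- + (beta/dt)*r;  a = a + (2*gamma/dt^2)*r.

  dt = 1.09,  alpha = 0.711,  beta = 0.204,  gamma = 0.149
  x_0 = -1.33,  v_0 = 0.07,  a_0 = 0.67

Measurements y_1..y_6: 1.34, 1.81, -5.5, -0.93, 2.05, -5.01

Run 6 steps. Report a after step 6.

step 1: x_pred=-0.8557  r=2.1957  x^+=0.7054  v^+=1.2112  a^+=1.2207
step 2: x_pred=2.7509  r=-0.9409  x^+=2.0819  v^+=2.3657  a^+=0.9847
step 3: x_pred=5.2455  r=-10.7455  x^+=-2.3945  v^+=1.4280  a^+=-1.7105
step 4: x_pred=-1.8541  r=0.9241  x^+=-1.1971  v^+=-0.2635  a^+=-1.4787
step 5: x_pred=-2.3626  r=4.4126  x^+=0.7747  v^+=-1.0494  a^+=-0.3719
step 6: x_pred=-0.5900  r=-4.4200  x^+=-3.7326  v^+=-2.2820  a^+=-1.4805

a_post = -1.4805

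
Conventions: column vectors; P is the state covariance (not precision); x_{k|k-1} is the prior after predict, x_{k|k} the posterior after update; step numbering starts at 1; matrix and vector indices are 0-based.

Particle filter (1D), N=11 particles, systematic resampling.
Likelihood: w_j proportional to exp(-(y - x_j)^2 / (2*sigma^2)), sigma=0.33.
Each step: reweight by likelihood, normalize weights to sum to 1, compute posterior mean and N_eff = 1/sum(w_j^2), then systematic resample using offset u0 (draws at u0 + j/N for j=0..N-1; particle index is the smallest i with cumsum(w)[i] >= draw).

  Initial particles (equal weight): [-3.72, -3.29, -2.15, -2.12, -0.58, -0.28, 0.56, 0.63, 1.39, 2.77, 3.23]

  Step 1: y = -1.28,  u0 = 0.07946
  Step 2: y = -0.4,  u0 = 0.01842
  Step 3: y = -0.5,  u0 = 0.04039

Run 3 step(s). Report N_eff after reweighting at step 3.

N_eff = 10.9712

step 1: w=[0.0000, 0.0000, 0.1667, 0.2110, 0.5677, 0.0546, 0.0000, 0.0000, 0.0000, 0.0000, 0.0000]  mean=-1.1502  Neff=2.5151  idx=[2, 3, 3, 3, 4, 4, 4, 4, 4, 4, 5]
step 2: w=[0.0000, 0.0000, 0.0000, 0.0000, 0.1411, 0.1411, 0.1411, 0.1411, 0.1411, 0.1411, 0.1533]  mean=-0.5340  Neff=6.9938  idx=[4, 4, 5, 6, 6, 7, 7, 8, 9, 9, 10]
step 3: w=[0.0924, 0.0924, 0.0924, 0.0924, 0.0924, 0.0924, 0.0924, 0.0924, 0.0924, 0.0924, 0.0762]  mean=-0.5571  Neff=10.9712  idx=[0, 1, 2, 3, 4, 5, 6, 7, 8, 9, 10]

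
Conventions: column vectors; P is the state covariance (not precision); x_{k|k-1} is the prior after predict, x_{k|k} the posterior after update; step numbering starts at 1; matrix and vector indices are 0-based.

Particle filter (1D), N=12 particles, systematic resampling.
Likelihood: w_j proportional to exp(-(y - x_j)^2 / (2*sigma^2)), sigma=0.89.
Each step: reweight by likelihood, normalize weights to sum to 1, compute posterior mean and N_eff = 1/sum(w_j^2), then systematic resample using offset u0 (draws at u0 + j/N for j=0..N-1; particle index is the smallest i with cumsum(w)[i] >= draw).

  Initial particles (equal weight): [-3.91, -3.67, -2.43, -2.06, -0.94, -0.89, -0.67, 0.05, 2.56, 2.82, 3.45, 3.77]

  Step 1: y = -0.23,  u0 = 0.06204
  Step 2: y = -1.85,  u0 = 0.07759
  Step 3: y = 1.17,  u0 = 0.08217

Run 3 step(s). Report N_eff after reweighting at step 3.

step 1: w=[0.0001, 0.0002, 0.0135, 0.0345, 0.2077, 0.2169, 0.2526, 0.2717, 0.0021, 0.0008, 0.0001, 0.0000]  mean=-0.6406  Neff=4.3633  idx=[4, 4, 4, 5, 5, 6, 6, 6, 7, 7, 7, 7]
step 2: w=[0.1303, 0.1303, 0.1303, 0.1228, 0.1228, 0.0912, 0.0912, 0.0912, 0.0225, 0.0225, 0.0225, 0.0225]  mean=-0.7647  Neff=9.2557  idx=[0, 1, 1, 2, 3, 3, 4, 5, 6, 7, 8, 11]
step 3: w=[0.0353, 0.0353, 0.0353, 0.0353, 0.0402, 0.0402, 0.0402, 0.0691, 0.0691, 0.0691, 0.2654, 0.2654]  mean=-0.3524  Neff=6.0578  idx=[2, 4, 6, 8, 9, 10, 10, 10, 11, 11, 11, 11]

N_eff = 6.0578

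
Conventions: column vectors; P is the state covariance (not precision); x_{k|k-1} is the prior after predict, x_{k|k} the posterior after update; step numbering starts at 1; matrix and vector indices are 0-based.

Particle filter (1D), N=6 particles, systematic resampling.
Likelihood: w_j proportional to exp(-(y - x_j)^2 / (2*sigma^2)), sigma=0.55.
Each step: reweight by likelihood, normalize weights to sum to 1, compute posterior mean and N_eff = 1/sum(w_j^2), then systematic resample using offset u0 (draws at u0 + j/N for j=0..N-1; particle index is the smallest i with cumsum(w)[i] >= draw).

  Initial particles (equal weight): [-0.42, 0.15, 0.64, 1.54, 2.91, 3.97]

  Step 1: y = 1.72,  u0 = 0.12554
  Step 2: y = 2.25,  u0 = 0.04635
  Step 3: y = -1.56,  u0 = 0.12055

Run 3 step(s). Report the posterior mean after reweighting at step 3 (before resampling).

step 1: w=[0.0004, 0.0141, 0.1205, 0.7851, 0.0797, 0.0002]  mean=1.5209  Neff=1.5688  idx=[2, 3, 3, 3, 3, 4]
step 2: w=[0.0062, 0.1941, 0.1941, 0.1941, 0.1941, 0.2174]  mean=1.8323  Neff=5.0501  idx=[1, 2, 2, 3, 4, 5]
step 3: w=[0.2000, 0.2000, 0.2000, 0.2000, 0.2000, 0.0000]  mean=1.5400  Neff=5.0000  idx=[0, 1, 2, 3, 3, 4]

post_mean = 1.5400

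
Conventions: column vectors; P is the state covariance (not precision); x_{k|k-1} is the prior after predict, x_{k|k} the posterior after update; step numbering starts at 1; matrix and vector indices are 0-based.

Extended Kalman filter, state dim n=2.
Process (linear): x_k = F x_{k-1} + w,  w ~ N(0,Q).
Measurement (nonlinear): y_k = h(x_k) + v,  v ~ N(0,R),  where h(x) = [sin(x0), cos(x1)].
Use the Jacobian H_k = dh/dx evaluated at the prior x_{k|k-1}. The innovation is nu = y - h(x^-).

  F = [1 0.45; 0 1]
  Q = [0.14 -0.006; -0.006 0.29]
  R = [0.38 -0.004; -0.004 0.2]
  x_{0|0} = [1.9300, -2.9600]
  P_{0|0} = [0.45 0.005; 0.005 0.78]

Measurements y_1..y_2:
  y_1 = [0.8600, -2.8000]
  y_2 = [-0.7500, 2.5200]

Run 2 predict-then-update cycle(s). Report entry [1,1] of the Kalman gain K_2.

step 1: x^-=[0.5980, -2.9600]  P^-=[0.7525 0.3500; 0.3500 1.0700]  H_jac=[0.8265 0.0000; 0.0000 0.1806]  S=[0.8940 0.0482; 0.0482 0.2349]  K=[0.6888 0.1276; 0.2823 0.7647]  nu=[0.2970, -1.8164]  x^+=[0.5707, -4.2651]  P^+=[0.3161 0.1261; 0.1261 0.8406]
step 2: x^-=[-1.3486, -4.2651]  P^-=[0.7398 0.4984; 0.4984 1.1306]  H_jac=[0.2204 0.0000; 0.0000 -0.9016]  S=[0.4159 -0.1030; -0.1030 1.1191]  K=[0.2993 -0.3740; 0.0393 -0.9073]  nu=[0.2254, 2.9525]  x^+=[-2.3853, -6.9350]  P^+=[0.5229 0.0843; 0.0843 0.2014]

K[1,1] = -0.9073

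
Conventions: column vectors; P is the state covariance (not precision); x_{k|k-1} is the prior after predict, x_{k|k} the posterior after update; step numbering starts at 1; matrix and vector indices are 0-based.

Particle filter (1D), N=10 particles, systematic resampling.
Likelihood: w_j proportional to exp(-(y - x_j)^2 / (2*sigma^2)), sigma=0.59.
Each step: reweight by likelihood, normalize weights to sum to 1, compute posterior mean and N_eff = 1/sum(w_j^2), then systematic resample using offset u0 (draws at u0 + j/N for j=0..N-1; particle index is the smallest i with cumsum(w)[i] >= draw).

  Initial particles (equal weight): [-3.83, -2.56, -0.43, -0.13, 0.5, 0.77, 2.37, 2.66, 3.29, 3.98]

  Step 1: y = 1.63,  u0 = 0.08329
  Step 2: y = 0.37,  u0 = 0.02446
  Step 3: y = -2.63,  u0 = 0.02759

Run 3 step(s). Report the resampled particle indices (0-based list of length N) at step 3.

step 1: w=[0.0000, 0.0000, 0.0019, 0.0096, 0.1318, 0.2852, 0.3757, 0.1798, 0.0158, 0.0003]  mean=1.7051  Neff=3.6695  idx=[4, 5, 5, 5, 6, 6, 6, 6, 7, 7]
step 2: w=[0.2893, 0.2355, 0.2355, 0.2355, 0.0009, 0.0009, 0.0009, 0.0009, 0.0002, 0.0002]  mean=0.6986  Neff=3.9981  idx=[0, 0, 0, 1, 1, 1, 2, 2, 3, 3]
step 3: w=[0.2812, 0.2812, 0.2812, 0.0223, 0.0223, 0.0223, 0.0223, 0.0223, 0.0223, 0.0223]  mean=0.5422  Neff=4.1544  idx=[0, 0, 0, 1, 1, 1, 2, 2, 2, 6]

resampled_idx = [0, 0, 0, 1, 1, 1, 2, 2, 2, 6]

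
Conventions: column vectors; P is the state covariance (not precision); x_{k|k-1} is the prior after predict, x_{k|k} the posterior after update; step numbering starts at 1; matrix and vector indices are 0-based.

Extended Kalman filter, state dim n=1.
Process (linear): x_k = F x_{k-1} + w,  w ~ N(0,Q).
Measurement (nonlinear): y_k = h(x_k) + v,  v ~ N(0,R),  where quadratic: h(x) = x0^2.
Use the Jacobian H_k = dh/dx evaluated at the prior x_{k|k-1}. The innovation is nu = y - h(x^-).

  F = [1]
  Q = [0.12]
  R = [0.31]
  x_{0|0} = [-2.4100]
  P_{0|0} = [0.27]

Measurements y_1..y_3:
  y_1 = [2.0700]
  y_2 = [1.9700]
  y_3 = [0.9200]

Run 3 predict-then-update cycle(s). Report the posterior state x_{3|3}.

x_post = [-1.1307]

step 1: x^-=[-2.4100]  P^-=[0.3900]  H_jac=[-4.8200]  S=[9.3706]  K=[-0.2006]  nu=[-3.7381]  x^+=[-1.6601]  P^+=[0.0129]
step 2: x^-=[-1.6601]  P^-=[0.1329]  H_jac=[-3.3202]  S=[1.7751]  K=[-0.2486]  nu=[-0.7860]  x^+=[-1.4647]  P^+=[0.0232]
step 3: x^-=[-1.4647]  P^-=[0.1432]  H_jac=[-2.9295]  S=[1.5390]  K=[-0.2726]  nu=[-1.2254]  x^+=[-1.1307]  P^+=[0.0288]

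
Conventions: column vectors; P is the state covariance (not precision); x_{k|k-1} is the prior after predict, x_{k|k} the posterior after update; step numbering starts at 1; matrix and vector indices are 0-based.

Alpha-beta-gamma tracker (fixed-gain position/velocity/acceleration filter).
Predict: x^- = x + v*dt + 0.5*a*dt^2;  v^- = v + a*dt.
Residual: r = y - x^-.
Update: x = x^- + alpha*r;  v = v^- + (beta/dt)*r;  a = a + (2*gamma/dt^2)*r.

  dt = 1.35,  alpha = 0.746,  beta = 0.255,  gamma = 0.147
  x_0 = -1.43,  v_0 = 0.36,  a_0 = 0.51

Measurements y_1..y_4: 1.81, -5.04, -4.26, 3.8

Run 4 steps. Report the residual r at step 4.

resid = 8.7041

step 1: x_pred=-0.4793  r=2.2893  x^+=1.2285  v^+=1.4809  a^+=0.8793
step 2: x_pred=4.0290  r=-9.0690  x^+=-2.7365  v^+=0.9549  a^+=-0.5837
step 3: x_pred=-1.9792  r=-2.2808  x^+=-3.6807  v^+=-0.2639  a^+=-0.9516
step 4: x_pred=-4.9041  r=8.7041  x^+=1.5892  v^+=0.0955  a^+=0.4525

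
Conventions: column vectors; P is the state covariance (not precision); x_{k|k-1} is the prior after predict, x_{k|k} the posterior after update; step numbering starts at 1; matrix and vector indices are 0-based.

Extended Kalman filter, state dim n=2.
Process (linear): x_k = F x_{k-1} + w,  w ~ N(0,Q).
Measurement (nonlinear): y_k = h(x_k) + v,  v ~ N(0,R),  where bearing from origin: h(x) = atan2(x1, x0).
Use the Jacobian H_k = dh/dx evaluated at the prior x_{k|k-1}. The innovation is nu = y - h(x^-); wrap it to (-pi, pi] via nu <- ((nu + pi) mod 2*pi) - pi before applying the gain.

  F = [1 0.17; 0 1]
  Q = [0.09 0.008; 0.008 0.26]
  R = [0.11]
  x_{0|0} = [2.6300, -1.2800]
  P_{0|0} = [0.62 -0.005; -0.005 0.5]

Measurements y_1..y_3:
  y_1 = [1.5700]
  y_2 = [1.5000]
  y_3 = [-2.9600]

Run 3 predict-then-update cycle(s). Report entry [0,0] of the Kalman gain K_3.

step 1: x^-=[2.4124, -1.2800]  P^-=[0.7228 0.0880; 0.0880 0.7600]  H_jac=[0.1716 0.3235]  S=[0.2206]  K=[0.6914; 1.1830]  nu=[2.0578]  x^+=[3.8352, 1.1543]  P^+=[0.6173 -0.0924; -0.0924 0.4513]
step 2: x^-=[4.0314, 1.1543]  P^-=[0.6889 -0.0077; -0.0077 0.7113]  H_jac=[-0.0656 0.2293]  S=[0.1506]  K=[-0.3120; 1.0863]  nu=[1.2211]  x^+=[3.6504, 2.4808]  P^+=[0.6743 0.0434; 0.0434 0.5336]
step 3: x^-=[4.0721, 2.4808]  P^-=[0.7944 0.1421; 0.1421 0.7936]  H_jac=[-0.1091 0.1791]  S=[0.1394]  K=[-0.4394; 0.9087]  nu=[2.7760]  x^+=[2.8524, 5.0034]  P^+=[0.7675 0.1977; 0.1977 0.6786]

K[0,0] = -0.4394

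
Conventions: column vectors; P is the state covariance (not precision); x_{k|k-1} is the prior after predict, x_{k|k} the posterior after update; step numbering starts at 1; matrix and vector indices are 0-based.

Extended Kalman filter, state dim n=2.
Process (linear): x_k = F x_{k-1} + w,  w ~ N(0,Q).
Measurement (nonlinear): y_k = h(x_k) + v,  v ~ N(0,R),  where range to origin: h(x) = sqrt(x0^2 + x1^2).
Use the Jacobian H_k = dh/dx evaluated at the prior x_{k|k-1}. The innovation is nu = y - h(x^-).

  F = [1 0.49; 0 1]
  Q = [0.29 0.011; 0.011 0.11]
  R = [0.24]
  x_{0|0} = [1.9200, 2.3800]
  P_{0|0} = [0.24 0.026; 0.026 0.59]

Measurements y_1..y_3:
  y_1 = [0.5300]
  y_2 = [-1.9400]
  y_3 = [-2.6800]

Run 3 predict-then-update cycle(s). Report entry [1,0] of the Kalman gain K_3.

K[1,0] = -0.3606

step 1: x^-=[3.0862, 2.3800]  P^-=[0.6971 0.3261; 0.3261 0.7000]  H_jac=[0.7919 0.6107]  S=[1.2536]  K=[0.5992; 0.5470]  nu=[-3.3673]  x^+=[1.0684, 0.5381]  P^+=[0.2470 -0.0848; -0.0848 0.3249]
step 2: x^-=[1.3321, 0.5381]  P^-=[0.5319 0.0854; 0.0854 0.4349]  H_jac=[0.9272 0.3746]  S=[0.8176]  K=[0.6423; 0.2961]  nu=[-3.3767]  x^+=[-0.8368, -0.4617]  P^+=[0.1946 -0.0701; -0.0701 0.3632]
step 3: x^-=[-1.0631, -0.4617]  P^-=[0.5031 0.1189; 0.1189 0.4732]  H_jac=[-0.9172 -0.3984]  S=[0.8252]  K=[-0.6166; -0.3606]  nu=[-3.8390]  x^+=[1.3039, 0.9226]  P^+=[0.1894 -0.0646; -0.0646 0.3659]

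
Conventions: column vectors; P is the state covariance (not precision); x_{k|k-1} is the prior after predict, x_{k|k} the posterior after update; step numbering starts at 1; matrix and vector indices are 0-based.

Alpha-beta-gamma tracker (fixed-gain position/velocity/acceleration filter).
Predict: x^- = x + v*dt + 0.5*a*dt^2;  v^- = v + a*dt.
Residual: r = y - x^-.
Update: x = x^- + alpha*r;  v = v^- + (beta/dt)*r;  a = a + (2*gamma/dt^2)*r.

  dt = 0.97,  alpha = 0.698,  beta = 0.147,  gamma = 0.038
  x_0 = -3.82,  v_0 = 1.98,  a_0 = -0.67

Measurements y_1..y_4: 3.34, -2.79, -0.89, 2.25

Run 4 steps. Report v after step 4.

v_post = -0.1320

step 1: x_pred=-2.2146  r=5.5546  x^+=1.6625  v^+=2.1719  a^+=-0.2213
step 2: x_pred=3.6651  r=-6.4551  x^+=-0.8406  v^+=0.9789  a^+=-0.7427
step 3: x_pred=-0.2404  r=-0.6496  x^+=-0.6938  v^+=0.1600  a^+=-0.7952
step 4: x_pred=-0.9127  r=3.1627  x^+=1.2949  v^+=-0.1320  a^+=-0.5397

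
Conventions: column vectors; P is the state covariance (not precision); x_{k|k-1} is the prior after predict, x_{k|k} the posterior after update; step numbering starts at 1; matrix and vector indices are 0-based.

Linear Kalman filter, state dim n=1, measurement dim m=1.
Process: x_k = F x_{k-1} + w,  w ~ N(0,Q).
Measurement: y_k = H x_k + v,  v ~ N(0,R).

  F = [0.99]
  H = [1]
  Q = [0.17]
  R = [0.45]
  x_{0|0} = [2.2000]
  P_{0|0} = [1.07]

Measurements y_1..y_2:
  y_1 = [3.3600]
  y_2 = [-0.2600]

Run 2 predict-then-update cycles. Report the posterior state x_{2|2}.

x_post = [1.3023]

step 1: x^-=[2.1780]  P^-=[1.2187]  S=[1.6687]  K=[0.7303]  nu=[1.1820]  x^+=[3.0413]  P^+=[0.3286]
step 2: x^-=[3.0108]  P^-=[0.4921]  S=[0.9421]  K=[0.5223]  nu=[-3.2708]  x^+=[1.3023]  P^+=[0.2351]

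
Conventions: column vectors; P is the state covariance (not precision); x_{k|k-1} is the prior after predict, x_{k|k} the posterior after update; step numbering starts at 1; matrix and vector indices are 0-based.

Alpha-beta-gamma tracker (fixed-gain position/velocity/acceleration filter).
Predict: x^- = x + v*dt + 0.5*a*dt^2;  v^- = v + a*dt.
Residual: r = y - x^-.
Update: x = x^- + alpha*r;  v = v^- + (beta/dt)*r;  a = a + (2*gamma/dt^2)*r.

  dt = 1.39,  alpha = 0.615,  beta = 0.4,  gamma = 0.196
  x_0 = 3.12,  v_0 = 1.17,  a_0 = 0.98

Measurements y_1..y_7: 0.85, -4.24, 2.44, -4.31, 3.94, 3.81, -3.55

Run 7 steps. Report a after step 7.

a_post = -0.3099

step 1: x_pred=5.6930  r=-4.8430  x^+=2.7146  v^+=1.1385  a^+=-0.0026
step 2: x_pred=4.2946  r=-8.5346  x^+=-0.9542  v^+=-1.3211  a^+=-1.7342
step 3: x_pred=-4.4658  r=6.9058  x^+=-0.2187  v^+=-1.7443  a^+=-0.3331
step 4: x_pred=-2.9651  r=-1.3449  x^+=-3.7922  v^+=-2.5943  a^+=-0.6059
step 5: x_pred=-7.9836  r=11.9236  x^+=-0.6506  v^+=-0.0053  a^+=1.8132
step 6: x_pred=1.0937  r=2.7163  x^+=2.7642  v^+=3.2968  a^+=2.3643
step 7: x_pred=9.6308  r=-13.1808  x^+=1.5246  v^+=2.7901  a^+=-0.3099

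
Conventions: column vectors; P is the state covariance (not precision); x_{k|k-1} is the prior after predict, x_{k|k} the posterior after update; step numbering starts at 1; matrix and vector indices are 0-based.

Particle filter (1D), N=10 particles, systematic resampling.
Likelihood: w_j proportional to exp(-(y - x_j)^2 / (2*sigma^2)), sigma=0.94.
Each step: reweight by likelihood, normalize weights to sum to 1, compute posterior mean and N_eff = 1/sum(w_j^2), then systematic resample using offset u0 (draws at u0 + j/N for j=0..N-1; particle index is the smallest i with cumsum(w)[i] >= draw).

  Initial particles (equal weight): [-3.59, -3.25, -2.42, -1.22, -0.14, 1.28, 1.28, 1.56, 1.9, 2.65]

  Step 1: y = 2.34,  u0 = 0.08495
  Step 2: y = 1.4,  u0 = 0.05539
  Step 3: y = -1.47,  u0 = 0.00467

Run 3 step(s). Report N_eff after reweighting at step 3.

N_eff = 5.8513

step 1: w=[0.0000, 0.0000, 0.0000, 0.0002, 0.0085, 0.1454, 0.1454, 0.1946, 0.2460, 0.2600]  mean=1.8307  Neff=4.8002  idx=[5, 6, 6, 7, 7, 8, 8, 9, 9, 9]
step 2: w=[0.1252, 0.1252, 0.1252, 0.1244, 0.1244, 0.1096, 0.1096, 0.0521, 0.0521, 0.0521]  mean=1.6998  Neff=9.0783  idx=[0, 1, 2, 2, 3, 4, 5, 6, 7, 9]
step 3: w=[0.1983, 0.1983, 0.1983, 0.1983, 0.0793, 0.0793, 0.0232, 0.0232, 0.0010, 0.0010]  mean=1.3558  Neff=5.8513  idx=[0, 0, 1, 1, 2, 2, 3, 3, 4, 5]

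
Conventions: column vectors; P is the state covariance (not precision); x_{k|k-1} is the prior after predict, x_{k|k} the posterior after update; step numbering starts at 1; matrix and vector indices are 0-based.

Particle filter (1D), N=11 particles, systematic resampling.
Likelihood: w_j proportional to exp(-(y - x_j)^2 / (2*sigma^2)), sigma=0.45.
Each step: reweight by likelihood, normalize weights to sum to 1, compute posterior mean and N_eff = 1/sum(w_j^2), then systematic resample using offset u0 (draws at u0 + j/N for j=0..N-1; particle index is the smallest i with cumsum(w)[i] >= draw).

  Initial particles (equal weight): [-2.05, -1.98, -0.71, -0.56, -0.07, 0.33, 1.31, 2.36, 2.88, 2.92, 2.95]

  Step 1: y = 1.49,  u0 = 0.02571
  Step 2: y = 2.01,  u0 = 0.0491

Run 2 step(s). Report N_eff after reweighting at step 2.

N_eff = 8.7064

step 1: w=[0.0000, 0.0000, 0.0000, 0.0000, 0.0022, 0.0317, 0.8126, 0.1358, 0.0075, 0.0056, 0.0046]  mean=1.4467  Neff=1.4709  idx=[5, 6, 6, 6, 6, 6, 6, 6, 6, 6, 7]
step 2: w=[0.0003, 0.0871, 0.0871, 0.0871, 0.0871, 0.0871, 0.0871, 0.0871, 0.0871, 0.0871, 0.2158]  mean=1.5363  Neff=8.7064  idx=[1, 2, 3, 4, 5, 6, 7, 8, 9, 10, 10]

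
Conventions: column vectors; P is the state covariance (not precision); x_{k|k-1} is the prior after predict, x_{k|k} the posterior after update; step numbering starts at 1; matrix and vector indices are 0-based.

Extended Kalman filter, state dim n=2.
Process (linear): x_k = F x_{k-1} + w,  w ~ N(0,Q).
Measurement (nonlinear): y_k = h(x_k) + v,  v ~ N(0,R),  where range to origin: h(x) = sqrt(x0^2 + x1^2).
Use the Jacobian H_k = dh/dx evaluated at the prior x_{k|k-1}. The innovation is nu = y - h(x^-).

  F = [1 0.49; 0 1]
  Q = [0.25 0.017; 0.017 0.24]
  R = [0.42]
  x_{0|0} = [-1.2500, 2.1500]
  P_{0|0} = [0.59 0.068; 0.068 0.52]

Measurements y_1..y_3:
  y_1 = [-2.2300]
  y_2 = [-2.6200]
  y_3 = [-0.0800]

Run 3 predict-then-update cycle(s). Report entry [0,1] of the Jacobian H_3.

H_jac[0,1] = 0.2289

step 1: x^-=[-0.1965, 2.1500]  P^-=[1.0315 0.3398; 0.3398 0.7600]  H_jac=[-0.0910 0.9958]  S=[1.1207]  K=[0.2182; 0.6478]  nu=[-4.3890]  x^+=[-1.1541, -0.6930]  P^+=[0.9781 0.1814; 0.1814 0.2898]
step 2: x^-=[-1.4937, -0.6930]  P^-=[1.4755 0.3404; 0.3404 0.5298]  H_jac=[-0.9071 -0.4209]  S=[1.9879]  K=[-0.7454; -0.2675]  nu=[-4.2666]  x^+=[1.6865, 0.4483]  P^+=[0.3711 -0.0560; -0.0560 0.3875]
step 3: x^-=[1.9062, 0.4483]  P^-=[0.6593 0.1509; 0.1509 0.6275]  H_jac=[0.9734 0.2289]  S=[1.1449]  K=[0.5907; 0.2538]  nu=[-2.0382]  x^+=[0.7022, -0.0690]  P^+=[0.2598 -0.0207; -0.0207 0.5538]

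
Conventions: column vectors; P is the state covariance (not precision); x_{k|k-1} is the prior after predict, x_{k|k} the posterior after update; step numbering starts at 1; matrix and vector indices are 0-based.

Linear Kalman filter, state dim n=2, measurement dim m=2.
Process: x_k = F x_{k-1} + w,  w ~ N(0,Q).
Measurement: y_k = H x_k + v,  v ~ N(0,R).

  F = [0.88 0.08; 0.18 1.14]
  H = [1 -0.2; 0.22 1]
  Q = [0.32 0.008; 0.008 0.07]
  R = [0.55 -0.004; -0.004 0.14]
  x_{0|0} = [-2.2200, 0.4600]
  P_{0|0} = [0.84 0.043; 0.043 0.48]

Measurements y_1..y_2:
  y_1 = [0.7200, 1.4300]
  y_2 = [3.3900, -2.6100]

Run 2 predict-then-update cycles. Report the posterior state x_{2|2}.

x_post = [0.7675, -1.1862]

step 1: x^-=[-1.9168, 0.1248]  P^-=[0.9796 0.2286; 0.2286 0.7387]  S=[1.4677 0.2823; 0.2823 1.0267]  K=[0.5840 0.2720; -0.0979 0.7954]  nu=[2.6618, 1.7269]  x^+=[0.1073, 1.2378]  P^+=[0.3135 -0.0332; -0.0332 0.1191]
step 2: x^-=[0.1934, 1.4304]  P^-=[0.5588 0.0347; 0.0347 0.2212]  S=[1.1038 0.1079; 0.1079 0.4036]  K=[0.4742 0.2639; -0.0658 0.5847]  nu=[3.4826, -4.0829]  x^+=[0.7675, -1.1862]  P^+=[0.2555 -0.0212; -0.0212 0.0868]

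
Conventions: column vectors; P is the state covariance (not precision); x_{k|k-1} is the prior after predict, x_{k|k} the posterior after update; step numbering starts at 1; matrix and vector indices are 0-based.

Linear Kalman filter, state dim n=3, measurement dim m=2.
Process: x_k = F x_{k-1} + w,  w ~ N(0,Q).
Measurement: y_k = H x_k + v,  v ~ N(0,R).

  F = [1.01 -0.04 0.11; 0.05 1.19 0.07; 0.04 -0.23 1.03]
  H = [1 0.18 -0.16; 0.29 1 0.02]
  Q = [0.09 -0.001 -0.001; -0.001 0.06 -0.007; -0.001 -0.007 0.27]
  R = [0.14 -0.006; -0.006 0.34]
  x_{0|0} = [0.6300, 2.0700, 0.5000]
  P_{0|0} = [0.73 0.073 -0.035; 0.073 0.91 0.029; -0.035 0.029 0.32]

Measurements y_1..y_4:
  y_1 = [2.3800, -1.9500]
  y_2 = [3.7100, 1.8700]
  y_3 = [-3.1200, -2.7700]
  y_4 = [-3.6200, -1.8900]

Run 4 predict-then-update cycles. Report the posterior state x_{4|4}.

step 1: x^-=[0.6085, 2.5298, 0.0641]  P^-=[0.8261 0.0837 0.0176; 0.0837 1.3653 -0.1957; 0.0176 -0.1957 0.6408]  S=[1.0625 0.5954; 0.5954 1.8159]  K=[0.8443 -0.0987; -0.1080 0.7985; -0.0714 -0.0745]  nu=[1.3264, -4.6575]  x^+=[2.1879, -1.3322, 0.3165]  P^+=[0.1502 -0.0842 0.1015; -0.0842 0.2979 -0.0667; 0.1015 -0.0667 0.6190]
step 2: x^-=[2.2979, -1.4538, 0.7199]  P^-=[0.2811 -0.1047 0.2081; -0.1047 0.4648 -0.1218; 0.2081 -0.1218 0.9842]  S=[0.3641 0.0595; 0.0595 0.7657]  K=[0.6411 -0.0746; -0.0975 0.5718; 0.0889 -0.0615]  nu=[1.7890, 2.6430]  x^+=[3.2476, -0.1170, 0.7164]  P^+=[0.1329 -0.0715 0.1866; -0.0715 0.2176 -0.0951; 0.1866 -0.0951 0.9791]
step 3: x^-=[3.3636, 0.0733, 0.8947]  P^-=[0.2859 -0.0808 0.3353; -0.0808 0.3503 -0.1032; 0.3353 -0.1032 1.3822]  S=[0.3421 0.0578; 0.0578 0.6677]  K=[0.6433 -0.0425; -0.0871 0.4939; 0.2778 0.0084]  nu=[-6.3536, -3.8366]  x^+=[-0.5608, -1.2681, -0.9028]  P^+=[0.1462 -0.0662 0.2747; -0.0662 0.1898 -0.1056; 0.2747 -0.1056 1.3555]
step 4: x^-=[-0.6150, -1.6003, -0.6607]  P^-=[0.3232 -0.0643 0.4698; -0.0643 0.3122 -0.0761; 0.4698 -0.0761 1.7922]  S=[0.3501 0.0701; 0.0701 0.6452]  K=[0.6780 -0.0134; -0.0806 0.4614; 0.4639 0.0983]  nu=[-2.8226, -0.0981]  x^+=[-2.5276, -1.4181, -1.9797]  P^+=[0.1634 -0.0631 0.3562; -0.0631 0.1778 -0.1067; 0.3562 -0.1067 1.7042]

x_post = [-2.5276, -1.4181, -1.9797]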